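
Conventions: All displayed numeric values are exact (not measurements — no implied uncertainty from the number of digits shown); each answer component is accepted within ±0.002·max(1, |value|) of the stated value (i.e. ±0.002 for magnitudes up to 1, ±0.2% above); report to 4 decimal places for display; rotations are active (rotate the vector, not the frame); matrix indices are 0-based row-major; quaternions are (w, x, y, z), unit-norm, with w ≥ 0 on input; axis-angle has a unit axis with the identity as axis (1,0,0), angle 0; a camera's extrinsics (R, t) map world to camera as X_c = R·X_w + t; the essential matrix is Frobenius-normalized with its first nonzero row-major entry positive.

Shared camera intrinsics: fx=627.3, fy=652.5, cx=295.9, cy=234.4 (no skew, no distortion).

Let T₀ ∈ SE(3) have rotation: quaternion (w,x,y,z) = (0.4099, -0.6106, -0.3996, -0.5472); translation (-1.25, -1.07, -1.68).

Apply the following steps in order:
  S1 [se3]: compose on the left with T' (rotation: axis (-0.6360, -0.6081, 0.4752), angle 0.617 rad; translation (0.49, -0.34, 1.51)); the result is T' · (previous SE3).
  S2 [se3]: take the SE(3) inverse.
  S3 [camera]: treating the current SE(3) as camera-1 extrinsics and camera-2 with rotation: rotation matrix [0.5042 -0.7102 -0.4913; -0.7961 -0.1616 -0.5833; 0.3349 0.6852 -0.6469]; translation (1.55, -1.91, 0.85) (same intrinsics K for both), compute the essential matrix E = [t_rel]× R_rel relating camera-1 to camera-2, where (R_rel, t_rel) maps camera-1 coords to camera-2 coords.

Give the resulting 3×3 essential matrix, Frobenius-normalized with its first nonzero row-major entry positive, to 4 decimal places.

after S1 (compose_se3): R=[-0.3411 0.9297 0.1388; 0.3765 -0.0001 0.9264; 0.8613 0.3683 -0.3500], t=(0.2799, -2.2472, 0.1505)
after S2 (invert_se3): R=[-0.3411 0.3765 0.8613; 0.9297 -0.0001 0.3683; 0.1388 0.9264 -0.3500], t=(0.8120, -0.3159, 2.0956)
after S3 (essential): [0.1059 -0.1494 -0.3230; 0.3608 -0.0813 -0.4922; -0.4756 -0.4745 -0.1784]

matrix = [0.1059 -0.1494 -0.3230; 0.3608 -0.0813 -0.4922; -0.4756 -0.4745 -0.1784]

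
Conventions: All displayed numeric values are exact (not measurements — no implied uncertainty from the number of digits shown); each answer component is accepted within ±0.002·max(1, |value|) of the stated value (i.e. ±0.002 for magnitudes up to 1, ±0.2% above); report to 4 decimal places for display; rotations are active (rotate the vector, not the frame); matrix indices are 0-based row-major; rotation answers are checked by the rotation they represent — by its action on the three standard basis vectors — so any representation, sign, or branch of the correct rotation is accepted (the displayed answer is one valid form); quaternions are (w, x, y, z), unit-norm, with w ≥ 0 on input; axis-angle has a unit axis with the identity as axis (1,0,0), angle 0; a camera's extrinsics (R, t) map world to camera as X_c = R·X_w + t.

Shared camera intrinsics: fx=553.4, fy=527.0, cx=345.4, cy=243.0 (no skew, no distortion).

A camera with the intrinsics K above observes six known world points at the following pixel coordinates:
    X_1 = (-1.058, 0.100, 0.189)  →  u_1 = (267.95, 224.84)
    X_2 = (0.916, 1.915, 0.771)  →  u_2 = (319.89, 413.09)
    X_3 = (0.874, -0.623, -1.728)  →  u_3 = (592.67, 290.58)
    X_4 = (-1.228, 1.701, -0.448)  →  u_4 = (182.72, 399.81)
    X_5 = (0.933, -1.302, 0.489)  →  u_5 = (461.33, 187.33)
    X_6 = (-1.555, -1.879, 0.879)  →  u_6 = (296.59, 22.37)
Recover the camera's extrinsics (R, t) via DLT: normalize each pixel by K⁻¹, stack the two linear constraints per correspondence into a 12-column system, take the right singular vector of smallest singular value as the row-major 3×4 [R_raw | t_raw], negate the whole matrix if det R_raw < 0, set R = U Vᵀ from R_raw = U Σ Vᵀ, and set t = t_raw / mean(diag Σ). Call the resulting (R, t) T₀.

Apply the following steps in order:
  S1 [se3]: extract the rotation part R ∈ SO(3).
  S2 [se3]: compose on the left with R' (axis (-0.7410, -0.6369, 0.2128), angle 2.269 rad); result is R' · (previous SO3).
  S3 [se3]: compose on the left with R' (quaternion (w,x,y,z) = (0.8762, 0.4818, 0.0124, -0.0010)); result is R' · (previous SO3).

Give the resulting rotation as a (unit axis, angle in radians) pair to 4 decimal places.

rotation (axis_angle) = ((-0.5807, -0.7790, 0.2367), 1.9694)

source (pnp_recover): camera pose = R=[0.7653 -0.4638 -0.4464; 0.4082 0.8859 -0.2205; 0.4977 -0.0134 0.8672], t=(0.2299, 0.2100, 5.4398)
after S1 (rot_of_se3): [0.7653 -0.4638 -0.4464; 0.4082 0.8859 -0.2205; 0.4977 -0.0134 0.8672]
after S2 (compose_so3): [0.0766 0.4323 -0.8985; 0.8994 -0.4189 -0.1249; -0.4304 -0.7985 -0.4209]
after S3 (compose_so3): [0.0799 0.4098 -0.9087; 0.8460 0.4542 0.2793; 0.5271 -0.7911 -0.3104]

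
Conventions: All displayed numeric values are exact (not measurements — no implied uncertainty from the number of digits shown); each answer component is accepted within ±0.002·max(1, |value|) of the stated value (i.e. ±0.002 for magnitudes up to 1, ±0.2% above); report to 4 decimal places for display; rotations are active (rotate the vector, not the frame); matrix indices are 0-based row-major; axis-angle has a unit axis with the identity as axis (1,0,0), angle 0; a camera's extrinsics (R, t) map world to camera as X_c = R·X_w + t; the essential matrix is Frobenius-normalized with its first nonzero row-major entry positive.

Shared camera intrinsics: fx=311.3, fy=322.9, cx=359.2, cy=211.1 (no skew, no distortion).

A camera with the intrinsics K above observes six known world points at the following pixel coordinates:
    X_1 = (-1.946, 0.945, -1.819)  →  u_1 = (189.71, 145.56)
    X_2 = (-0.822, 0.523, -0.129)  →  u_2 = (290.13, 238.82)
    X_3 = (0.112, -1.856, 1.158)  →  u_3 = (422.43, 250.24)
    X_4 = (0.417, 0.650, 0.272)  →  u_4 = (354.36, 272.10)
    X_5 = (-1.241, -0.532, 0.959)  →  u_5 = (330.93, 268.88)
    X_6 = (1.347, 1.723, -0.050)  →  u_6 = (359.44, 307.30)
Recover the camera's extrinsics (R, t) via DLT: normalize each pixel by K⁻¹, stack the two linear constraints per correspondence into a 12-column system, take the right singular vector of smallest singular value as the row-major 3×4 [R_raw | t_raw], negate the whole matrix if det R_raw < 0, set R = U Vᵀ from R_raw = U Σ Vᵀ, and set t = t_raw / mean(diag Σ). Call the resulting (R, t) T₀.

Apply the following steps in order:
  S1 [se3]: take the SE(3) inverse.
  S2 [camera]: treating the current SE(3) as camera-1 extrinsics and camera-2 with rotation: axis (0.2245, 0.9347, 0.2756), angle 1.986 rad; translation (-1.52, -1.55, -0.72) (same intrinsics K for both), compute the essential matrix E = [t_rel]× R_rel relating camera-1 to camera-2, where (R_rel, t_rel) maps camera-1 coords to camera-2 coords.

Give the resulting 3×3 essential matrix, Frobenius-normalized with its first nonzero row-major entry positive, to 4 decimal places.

matrix = [0.1638 -0.1513 0.3147; 0.5800 -0.3103 -0.2319; 0.0804 -0.1457 0.5806]

source (pnp_recover): camera pose = R=[0.7955 -0.5557 0.2417; -0.0495 0.3379 0.9399; -0.6040 -0.7596 0.2413], t=(-0.1000, 0.3200, 4.7803)
after S1 (invert_se3): R=[0.7955 -0.0495 -0.6040; -0.5557 0.3379 -0.7596; 0.2417 0.9399 0.2413], t=(2.9827, 3.4673, -1.4302)
after S2 (essential): [0.1638 -0.1513 0.3147; 0.5800 -0.3103 -0.2319; 0.0804 -0.1457 0.5806]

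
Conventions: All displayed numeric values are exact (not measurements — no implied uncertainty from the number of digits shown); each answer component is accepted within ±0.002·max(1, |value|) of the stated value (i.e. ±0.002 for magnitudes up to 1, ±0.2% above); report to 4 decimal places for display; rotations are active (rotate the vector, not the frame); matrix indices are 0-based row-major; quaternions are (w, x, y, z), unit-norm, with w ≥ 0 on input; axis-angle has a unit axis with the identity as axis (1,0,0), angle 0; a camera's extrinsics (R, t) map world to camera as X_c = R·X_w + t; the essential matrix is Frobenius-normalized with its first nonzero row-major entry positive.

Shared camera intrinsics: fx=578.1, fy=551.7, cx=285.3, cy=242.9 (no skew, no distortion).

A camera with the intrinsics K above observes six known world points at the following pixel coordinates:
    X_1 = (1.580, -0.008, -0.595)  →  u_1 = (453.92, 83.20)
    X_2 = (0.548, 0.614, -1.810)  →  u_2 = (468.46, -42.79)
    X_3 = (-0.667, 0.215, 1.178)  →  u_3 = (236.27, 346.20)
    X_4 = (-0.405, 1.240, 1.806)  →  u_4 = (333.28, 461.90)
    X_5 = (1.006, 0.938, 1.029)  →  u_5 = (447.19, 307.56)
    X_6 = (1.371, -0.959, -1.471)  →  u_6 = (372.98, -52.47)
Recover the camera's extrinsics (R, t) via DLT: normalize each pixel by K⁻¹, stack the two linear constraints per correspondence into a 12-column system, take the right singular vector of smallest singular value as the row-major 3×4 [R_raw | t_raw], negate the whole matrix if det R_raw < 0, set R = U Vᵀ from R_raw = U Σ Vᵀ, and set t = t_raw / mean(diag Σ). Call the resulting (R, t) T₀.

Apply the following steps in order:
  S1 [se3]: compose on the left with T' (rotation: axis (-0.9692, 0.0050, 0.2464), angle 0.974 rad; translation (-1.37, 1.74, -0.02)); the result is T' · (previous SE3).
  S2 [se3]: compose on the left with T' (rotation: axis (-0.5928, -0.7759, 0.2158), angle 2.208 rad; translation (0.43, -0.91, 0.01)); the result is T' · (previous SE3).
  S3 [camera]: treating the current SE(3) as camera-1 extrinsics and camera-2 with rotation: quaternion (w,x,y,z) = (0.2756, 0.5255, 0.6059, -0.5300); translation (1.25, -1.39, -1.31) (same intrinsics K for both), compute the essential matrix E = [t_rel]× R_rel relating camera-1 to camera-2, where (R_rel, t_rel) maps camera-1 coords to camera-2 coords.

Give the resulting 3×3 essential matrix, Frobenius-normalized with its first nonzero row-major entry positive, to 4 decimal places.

source (pnp_recover): camera pose = R=[0.8080 0.5867 -0.0546; -0.3452 0.5465 0.7630; 0.4775 -0.5977 0.6441], t=(0.0800, -0.3699, 4.3698)
after S1 (compose_se3): R=[0.8096 0.5186 -0.2749; 0.3519 -0.0540 0.9345; 0.4697 -0.8533 -0.2262], t=(-1.6550, 5.0537, 2.8395)
after S2 (compose_se3): R=[-0.2195 0.6581 0.7202; 0.9613 0.2719 0.0445; -0.1665 0.7021 -0.6924], t=(0.9677, 0.0293, -5.9204)
after S3 (essential): [0.1077 0.2465 -0.0529; -0.1316 -0.6312 0.1087; 0.6744 -0.1799 -0.1005]

matrix = [0.1077 0.2465 -0.0529; -0.1316 -0.6312 0.1087; 0.6744 -0.1799 -0.1005]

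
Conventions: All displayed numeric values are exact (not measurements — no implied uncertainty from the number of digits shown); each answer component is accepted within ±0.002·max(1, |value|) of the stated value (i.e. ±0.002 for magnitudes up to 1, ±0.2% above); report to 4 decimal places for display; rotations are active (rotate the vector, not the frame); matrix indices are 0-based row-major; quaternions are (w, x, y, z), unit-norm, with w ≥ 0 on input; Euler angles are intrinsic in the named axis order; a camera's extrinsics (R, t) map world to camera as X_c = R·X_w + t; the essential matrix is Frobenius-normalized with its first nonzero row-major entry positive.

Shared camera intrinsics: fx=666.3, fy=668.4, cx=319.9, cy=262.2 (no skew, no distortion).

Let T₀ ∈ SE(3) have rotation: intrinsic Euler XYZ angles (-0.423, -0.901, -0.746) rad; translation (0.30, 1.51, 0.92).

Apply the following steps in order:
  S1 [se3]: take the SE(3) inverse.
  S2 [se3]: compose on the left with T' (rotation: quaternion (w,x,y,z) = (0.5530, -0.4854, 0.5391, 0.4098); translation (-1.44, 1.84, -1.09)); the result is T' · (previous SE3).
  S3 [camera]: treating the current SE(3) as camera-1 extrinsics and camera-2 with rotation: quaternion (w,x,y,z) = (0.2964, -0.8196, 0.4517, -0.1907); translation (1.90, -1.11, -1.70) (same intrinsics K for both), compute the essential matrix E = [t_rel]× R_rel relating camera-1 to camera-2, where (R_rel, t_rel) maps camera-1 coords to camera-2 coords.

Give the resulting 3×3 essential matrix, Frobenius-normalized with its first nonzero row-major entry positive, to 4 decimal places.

after S1 (invert_se3): R=[0.4559 -0.3825 0.8036; 0.4214 0.8881 0.1837; -0.7839 0.2548 0.5661], t=(-0.2985, -1.6364, -0.6705)
after S2 (compose_se3): R=[-0.5293 -0.8485 -0.0005; -0.7180 0.4476 0.5331; -0.4521 0.2825 -0.8460], t=(0.0004, 0.8891, -0.6026)
after S3 (essential): [0.0678 -0.4770 0.2011; 0.3138 -0.4254 -0.0010; -0.5046 -0.1215 0.4227]

matrix = [0.0678 -0.4770 0.2011; 0.3138 -0.4254 -0.0010; -0.5046 -0.1215 0.4227]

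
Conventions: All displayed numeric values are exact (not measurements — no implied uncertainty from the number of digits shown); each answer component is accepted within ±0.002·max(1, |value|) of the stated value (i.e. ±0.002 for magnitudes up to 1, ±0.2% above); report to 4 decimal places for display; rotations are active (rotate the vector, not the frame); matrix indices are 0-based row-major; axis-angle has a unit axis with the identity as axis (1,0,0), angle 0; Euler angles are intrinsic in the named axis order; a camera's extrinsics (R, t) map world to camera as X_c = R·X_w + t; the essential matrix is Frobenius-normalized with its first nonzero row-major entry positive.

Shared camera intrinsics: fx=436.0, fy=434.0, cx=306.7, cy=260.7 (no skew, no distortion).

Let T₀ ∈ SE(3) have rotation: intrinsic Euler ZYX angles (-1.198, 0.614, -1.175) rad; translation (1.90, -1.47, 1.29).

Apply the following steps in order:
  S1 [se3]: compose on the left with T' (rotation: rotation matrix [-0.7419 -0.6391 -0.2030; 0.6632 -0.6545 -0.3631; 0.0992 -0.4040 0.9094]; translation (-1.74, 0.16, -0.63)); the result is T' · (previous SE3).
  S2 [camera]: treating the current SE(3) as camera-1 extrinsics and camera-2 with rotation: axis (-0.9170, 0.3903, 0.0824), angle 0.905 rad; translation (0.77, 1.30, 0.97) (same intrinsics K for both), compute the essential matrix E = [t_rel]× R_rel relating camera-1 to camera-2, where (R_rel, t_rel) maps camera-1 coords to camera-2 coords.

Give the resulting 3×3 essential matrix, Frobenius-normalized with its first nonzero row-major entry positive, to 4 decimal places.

matrix = [0.3137 -0.1206 0.5342; 0.2248 0.5010 -0.2420; -0.3620 -0.2929 -0.1569]

after S1 (compose_se3): R=[0.3826 -0.3758 -0.8440; 0.9048 -0.0324 0.4246; -0.1869 -0.9261 0.3276], t=(-2.4719, 1.9137, 1.3254)
after S2 (essential): [0.3137 -0.1206 0.5342; 0.2248 0.5010 -0.2420; -0.3620 -0.2929 -0.1569]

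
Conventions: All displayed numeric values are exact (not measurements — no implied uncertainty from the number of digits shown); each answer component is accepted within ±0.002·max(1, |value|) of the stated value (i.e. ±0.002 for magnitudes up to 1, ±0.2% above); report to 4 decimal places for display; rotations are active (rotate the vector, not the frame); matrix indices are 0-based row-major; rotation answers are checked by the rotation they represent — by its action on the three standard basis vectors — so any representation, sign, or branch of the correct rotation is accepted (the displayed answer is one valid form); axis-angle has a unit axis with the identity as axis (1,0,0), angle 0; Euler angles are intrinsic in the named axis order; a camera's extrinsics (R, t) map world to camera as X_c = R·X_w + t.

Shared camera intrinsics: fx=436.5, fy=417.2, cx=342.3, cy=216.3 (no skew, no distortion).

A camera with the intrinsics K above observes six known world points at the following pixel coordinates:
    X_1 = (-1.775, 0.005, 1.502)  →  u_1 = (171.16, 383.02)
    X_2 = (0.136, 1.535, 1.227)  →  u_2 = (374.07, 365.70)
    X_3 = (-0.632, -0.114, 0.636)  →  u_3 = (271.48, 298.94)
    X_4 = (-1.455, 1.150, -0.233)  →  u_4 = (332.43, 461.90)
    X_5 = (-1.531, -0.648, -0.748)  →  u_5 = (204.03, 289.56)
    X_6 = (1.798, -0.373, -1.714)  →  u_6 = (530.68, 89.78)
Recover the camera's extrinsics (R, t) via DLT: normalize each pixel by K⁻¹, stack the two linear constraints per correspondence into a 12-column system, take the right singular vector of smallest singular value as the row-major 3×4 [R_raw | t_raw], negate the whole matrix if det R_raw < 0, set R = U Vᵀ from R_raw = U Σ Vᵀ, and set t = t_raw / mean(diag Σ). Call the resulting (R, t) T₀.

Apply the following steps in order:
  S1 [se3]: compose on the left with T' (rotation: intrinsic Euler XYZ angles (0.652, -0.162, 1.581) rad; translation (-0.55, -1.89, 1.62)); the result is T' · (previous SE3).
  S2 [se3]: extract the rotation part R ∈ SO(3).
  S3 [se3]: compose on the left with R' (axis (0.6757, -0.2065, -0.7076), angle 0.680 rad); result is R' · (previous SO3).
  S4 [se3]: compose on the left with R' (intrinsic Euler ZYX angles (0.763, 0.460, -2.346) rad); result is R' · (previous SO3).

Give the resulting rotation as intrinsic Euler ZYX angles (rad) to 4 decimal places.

rotation (euler_zyx) = (2.2881, 0.3279, -0.5264)

source (pnp_recover): camera pose = R=[0.6268 0.5956 -0.5024; -0.5114 0.8009 0.3115; 0.5879 0.0617 0.8066], t=(0.0300, 0.4900, 4.5099)
after S1 (compose_se3): R=[0.4035 -0.8063 -0.4324; 0.1009 0.5089 -0.8549; 0.9094 0.3013 0.2867], t=(-1.7613, -4.5228, 5.1102)
after S2 (rot_of_se3): [0.4035 -0.8063 -0.4324; 0.1009 0.5089 -0.8549; 0.9094 0.3013 0.2867]
after S3 (compose_so3): [0.1817 -0.5694 -0.8017; -0.4695 0.6661 -0.5795; 0.8640 0.4817 -0.1463]
after S4 (compose_so3): [-0.6224 -0.5452 -0.5616; 0.7134 -0.6903 -0.1205; -0.3220 -0.4756 0.8186]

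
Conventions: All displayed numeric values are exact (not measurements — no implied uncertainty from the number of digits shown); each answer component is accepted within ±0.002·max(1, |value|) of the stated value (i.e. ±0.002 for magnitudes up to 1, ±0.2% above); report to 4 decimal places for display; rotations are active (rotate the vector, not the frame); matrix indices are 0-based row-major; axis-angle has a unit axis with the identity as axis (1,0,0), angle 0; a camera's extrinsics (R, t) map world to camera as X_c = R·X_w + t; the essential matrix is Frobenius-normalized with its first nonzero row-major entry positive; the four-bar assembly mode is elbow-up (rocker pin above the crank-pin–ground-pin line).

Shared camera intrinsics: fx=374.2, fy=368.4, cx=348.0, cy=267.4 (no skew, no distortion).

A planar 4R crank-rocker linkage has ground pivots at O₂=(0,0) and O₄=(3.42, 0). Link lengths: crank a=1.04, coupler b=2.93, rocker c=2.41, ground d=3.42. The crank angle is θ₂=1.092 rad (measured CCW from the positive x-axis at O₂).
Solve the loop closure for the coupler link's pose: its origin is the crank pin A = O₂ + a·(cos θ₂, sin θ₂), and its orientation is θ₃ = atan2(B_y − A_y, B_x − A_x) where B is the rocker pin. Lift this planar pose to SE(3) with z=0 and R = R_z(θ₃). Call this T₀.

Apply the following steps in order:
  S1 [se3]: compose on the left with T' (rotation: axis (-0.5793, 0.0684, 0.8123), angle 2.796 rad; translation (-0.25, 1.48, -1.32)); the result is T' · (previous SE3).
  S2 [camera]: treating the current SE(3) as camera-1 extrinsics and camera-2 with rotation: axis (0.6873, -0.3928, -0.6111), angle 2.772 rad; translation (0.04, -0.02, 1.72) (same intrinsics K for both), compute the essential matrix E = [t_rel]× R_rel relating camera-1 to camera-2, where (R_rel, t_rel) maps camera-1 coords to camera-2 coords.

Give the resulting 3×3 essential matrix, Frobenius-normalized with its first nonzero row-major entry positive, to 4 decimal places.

matrix = [0.1339 0.6395 0.2698; -0.6429 0.0163 0.2850; 0.0688 0.0135 -0.0227]

source (fourbar_fk): coupler pose = R=[0.8682 -0.4962 0.0000; 0.4962 0.8682 0.0000; 0.0000 0.0000 1.0000], t=(0.4791, 0.9231, 0.0000)
after S1 (compose_se3): R=[-0.4261 -0.1618 -0.8901; -0.2904 -0.9073 0.3040; -0.8568 0.3880 0.3396], t=(-0.7136, 0.7148, -1.8502)
after S2 (essential): [0.1339 0.6395 0.2698; -0.6429 0.0163 0.2850; 0.0688 0.0135 -0.0227]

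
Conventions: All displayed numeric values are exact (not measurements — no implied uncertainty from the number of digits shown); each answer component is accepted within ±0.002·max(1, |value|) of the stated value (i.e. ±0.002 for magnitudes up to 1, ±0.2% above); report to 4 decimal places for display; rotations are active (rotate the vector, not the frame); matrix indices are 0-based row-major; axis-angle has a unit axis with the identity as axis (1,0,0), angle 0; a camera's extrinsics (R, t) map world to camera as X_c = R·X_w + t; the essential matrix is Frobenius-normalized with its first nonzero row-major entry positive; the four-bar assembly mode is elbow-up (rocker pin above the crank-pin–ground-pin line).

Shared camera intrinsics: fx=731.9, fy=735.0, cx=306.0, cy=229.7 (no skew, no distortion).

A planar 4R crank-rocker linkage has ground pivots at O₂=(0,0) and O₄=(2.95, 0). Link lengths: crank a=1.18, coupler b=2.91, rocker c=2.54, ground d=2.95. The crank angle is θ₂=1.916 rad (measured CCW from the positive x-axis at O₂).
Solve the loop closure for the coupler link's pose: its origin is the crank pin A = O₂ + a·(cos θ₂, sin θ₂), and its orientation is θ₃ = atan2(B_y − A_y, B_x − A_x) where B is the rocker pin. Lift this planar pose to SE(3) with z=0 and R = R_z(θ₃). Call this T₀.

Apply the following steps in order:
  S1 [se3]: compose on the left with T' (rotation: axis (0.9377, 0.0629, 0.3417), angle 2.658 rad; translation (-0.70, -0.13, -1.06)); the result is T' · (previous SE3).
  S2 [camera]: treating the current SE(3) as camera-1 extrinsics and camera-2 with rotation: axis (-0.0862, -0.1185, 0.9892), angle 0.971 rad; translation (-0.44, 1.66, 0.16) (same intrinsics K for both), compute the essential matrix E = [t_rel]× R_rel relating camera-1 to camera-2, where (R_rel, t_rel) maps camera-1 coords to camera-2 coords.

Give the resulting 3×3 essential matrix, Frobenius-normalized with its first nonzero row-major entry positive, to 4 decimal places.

source (fourbar_fk): coupler pose = R=[0.8920 -0.4520 0.0000; 0.4520 0.8920 0.0000; 0.0000 0.0000 1.0000], t=(-0.3993, 1.1104, 0.0000)
after S1 (compose_se3): R=[0.6675 -0.3916 0.6333; -0.1559 -0.9052 -0.3955; 0.7282 0.1653 -0.6652], t=(-1.0614, -1.2126, -0.7604)
after S2 (essential): [0.3920 -0.1452 -0.3743; -0.2914 0.1441 0.2833; -0.1976 -0.6730 0.0853]

matrix = [0.3920 -0.1452 -0.3743; -0.2914 0.1441 0.2833; -0.1976 -0.6730 0.0853]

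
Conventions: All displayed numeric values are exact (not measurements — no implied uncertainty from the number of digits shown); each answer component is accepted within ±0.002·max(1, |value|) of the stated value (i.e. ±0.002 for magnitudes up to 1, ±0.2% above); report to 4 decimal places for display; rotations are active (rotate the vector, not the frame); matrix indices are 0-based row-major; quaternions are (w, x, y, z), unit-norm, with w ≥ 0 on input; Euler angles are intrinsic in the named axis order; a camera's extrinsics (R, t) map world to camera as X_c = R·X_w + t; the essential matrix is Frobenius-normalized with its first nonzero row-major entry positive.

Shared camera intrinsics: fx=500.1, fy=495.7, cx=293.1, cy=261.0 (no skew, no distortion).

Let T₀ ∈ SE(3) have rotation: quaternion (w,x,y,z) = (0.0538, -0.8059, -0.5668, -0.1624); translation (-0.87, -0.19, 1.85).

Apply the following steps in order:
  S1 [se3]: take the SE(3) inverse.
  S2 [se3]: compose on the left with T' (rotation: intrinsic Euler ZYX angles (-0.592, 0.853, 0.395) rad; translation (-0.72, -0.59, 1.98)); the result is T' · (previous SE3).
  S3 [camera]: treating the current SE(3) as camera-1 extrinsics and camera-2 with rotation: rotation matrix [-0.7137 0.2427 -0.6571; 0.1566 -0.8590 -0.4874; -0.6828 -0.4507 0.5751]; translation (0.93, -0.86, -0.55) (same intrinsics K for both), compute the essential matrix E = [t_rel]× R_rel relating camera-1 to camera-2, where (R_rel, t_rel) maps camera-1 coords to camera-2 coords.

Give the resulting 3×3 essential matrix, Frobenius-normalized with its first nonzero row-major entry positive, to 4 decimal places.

after S1 (invert_se3): R=[0.3047 0.8961 0.3227; 0.9310 -0.3517 0.0974; 0.2008 0.2708 -0.9415], t=(-0.1617, 0.5630, 1.9678)
after S2 (compose_se3): R=[0.9425 0.3214 -0.0913; 0.3087 -0.7329 0.6063; 0.1280 -0.5996 -0.7900], t=(0.3299, -1.5823, 3.4389)
after S3 (essential): [0.5471 -0.3913 -0.0680; -0.3123 -0.1087 0.0167; -0.3166 -0.5769 -0.0143]

matrix = [0.5471 -0.3913 -0.0680; -0.3123 -0.1087 0.0167; -0.3166 -0.5769 -0.0143]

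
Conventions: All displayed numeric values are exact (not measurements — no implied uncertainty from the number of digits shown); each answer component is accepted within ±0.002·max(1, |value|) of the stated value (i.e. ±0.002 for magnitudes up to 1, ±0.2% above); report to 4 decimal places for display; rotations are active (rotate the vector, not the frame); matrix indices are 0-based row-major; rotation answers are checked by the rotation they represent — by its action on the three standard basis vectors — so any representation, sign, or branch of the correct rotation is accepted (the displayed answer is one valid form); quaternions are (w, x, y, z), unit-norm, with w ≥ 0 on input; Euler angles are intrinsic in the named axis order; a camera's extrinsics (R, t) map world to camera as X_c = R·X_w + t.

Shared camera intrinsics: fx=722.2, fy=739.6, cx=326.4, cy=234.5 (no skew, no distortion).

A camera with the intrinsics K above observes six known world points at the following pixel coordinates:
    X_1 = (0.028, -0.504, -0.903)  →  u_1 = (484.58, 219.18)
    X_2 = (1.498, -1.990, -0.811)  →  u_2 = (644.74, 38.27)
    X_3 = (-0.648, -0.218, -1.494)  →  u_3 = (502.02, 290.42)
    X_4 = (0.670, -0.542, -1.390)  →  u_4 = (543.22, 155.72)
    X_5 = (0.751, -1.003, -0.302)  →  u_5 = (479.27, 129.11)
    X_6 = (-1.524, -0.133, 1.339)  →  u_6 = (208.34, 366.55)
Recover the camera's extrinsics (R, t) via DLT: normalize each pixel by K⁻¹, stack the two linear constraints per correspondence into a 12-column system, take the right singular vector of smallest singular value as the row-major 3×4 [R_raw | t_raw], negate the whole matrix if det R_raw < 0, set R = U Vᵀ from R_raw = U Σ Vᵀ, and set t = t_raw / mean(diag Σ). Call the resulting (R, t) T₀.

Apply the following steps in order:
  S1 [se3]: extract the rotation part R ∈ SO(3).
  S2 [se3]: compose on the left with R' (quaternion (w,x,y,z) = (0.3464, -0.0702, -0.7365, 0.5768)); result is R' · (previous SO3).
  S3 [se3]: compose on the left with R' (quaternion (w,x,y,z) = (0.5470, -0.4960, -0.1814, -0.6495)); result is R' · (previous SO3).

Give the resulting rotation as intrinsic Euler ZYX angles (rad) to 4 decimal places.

rotation (euler_zyx) = (1.1232, -0.7263, 0.1470)

source (pnp_recover): camera pose = R=[0.1681 -0.4072 -0.8977; -0.9791 -0.1745 -0.1042; -0.1142 0.8965 -0.4281], t=(0.4100, -0.2899, 6.6013)
after S1 (rot_of_se3): [0.1681 -0.4072 -0.8977; -0.9791 -0.1745 -0.1042; -0.1142 0.8965 -0.4281]
after S2 (compose_so3): [0.2314 -0.1728 0.9574; -0.1420 -0.9796 -0.1425; 0.9624 -0.1030 -0.2512]
after S3 (compose_so3): [0.3236 -0.9339 -0.1523; 0.6740 0.3405 -0.6556; 0.6641 0.1095 0.7396]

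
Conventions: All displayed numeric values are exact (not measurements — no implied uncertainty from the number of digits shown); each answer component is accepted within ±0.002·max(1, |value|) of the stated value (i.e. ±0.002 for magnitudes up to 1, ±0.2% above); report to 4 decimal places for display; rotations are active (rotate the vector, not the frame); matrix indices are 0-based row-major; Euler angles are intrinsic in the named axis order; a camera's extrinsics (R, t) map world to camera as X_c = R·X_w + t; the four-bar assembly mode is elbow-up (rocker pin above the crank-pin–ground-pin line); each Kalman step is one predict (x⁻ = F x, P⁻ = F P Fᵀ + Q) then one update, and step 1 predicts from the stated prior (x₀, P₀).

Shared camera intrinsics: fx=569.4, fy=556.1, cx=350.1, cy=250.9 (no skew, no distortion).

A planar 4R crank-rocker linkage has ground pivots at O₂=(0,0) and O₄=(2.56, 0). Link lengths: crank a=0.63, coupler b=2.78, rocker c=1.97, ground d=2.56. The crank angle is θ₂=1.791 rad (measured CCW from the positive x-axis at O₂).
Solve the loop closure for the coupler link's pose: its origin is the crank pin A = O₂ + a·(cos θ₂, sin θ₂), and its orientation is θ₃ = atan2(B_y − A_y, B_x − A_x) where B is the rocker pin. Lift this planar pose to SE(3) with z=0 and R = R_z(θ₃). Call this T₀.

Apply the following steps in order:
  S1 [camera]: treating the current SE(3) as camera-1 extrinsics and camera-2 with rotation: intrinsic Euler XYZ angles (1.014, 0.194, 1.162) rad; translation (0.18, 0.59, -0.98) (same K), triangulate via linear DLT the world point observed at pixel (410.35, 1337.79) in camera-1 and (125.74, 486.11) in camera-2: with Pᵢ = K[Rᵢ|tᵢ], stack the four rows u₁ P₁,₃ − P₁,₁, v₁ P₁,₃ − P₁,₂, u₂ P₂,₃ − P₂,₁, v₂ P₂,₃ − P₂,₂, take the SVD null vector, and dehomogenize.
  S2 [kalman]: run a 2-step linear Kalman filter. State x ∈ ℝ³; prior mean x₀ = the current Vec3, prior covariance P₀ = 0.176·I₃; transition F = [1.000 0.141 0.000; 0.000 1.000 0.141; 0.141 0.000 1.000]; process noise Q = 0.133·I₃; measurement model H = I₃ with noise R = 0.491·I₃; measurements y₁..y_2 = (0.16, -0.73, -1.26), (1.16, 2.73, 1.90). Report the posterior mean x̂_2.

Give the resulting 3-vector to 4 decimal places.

source (fourbar_fk): coupler pose = R=[0.8766 -0.4813 0.0000; 0.4813 0.8766 0.0000; 0.0000 0.0000 1.0000], t=(-0.1376, 0.6148, 0.0000)
after S1 (triangulate): (0.8854, 1.1011, 1.0264)
after S2 (kf_track): (0.9732, 1.4116, 0.9819)

result = (0.9732, 1.4116, 0.9819)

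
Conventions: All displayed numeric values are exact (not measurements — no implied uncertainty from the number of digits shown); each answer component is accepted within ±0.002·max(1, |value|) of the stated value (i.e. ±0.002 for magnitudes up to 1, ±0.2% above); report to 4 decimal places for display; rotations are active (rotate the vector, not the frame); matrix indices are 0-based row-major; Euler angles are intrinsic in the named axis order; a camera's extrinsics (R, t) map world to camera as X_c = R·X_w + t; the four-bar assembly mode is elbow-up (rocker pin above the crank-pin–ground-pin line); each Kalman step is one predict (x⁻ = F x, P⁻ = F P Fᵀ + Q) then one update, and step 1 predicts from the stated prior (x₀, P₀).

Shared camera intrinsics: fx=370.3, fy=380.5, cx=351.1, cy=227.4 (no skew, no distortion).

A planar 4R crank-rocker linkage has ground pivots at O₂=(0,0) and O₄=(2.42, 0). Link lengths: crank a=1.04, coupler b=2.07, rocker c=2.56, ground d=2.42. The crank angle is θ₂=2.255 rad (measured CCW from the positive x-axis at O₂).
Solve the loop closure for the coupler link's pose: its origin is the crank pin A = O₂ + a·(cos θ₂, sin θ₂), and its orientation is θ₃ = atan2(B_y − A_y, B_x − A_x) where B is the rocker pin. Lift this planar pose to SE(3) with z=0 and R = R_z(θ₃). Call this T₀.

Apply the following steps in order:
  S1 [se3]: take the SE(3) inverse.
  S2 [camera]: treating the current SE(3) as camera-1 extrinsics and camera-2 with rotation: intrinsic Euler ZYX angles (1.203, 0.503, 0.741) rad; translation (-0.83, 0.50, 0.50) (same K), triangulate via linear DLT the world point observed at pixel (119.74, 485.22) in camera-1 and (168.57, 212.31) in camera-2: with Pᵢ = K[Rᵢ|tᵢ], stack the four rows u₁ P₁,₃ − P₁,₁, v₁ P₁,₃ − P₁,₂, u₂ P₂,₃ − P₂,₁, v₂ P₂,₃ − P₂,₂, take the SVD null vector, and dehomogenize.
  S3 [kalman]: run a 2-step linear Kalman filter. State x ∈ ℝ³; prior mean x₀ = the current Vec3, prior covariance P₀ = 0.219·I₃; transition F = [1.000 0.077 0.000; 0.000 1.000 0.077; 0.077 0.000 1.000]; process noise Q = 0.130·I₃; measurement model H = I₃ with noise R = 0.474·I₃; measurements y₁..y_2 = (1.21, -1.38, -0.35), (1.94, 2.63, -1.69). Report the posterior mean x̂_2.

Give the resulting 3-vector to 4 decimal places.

source (fourbar_fk): coupler pose = R=[0.7801 -0.6257 0.0000; 0.6257 0.7801 0.0000; 0.0000 0.0000 1.0000], t=(-0.6573, 0.8059, 0.0000)
after S1 (invert_se3): R=[0.7801 0.6257 0.0000; -0.6257 0.7801 0.0000; 0.0000 0.0000 1.0000], t=(0.0085, -1.0400, 0.0000)
after S2 (triangulate): (-1.4676, 0.9283, 0.8891)
after S3 (kf_track): (0.6150, 1.1047, -0.4604)

result = (0.6150, 1.1047, -0.4604)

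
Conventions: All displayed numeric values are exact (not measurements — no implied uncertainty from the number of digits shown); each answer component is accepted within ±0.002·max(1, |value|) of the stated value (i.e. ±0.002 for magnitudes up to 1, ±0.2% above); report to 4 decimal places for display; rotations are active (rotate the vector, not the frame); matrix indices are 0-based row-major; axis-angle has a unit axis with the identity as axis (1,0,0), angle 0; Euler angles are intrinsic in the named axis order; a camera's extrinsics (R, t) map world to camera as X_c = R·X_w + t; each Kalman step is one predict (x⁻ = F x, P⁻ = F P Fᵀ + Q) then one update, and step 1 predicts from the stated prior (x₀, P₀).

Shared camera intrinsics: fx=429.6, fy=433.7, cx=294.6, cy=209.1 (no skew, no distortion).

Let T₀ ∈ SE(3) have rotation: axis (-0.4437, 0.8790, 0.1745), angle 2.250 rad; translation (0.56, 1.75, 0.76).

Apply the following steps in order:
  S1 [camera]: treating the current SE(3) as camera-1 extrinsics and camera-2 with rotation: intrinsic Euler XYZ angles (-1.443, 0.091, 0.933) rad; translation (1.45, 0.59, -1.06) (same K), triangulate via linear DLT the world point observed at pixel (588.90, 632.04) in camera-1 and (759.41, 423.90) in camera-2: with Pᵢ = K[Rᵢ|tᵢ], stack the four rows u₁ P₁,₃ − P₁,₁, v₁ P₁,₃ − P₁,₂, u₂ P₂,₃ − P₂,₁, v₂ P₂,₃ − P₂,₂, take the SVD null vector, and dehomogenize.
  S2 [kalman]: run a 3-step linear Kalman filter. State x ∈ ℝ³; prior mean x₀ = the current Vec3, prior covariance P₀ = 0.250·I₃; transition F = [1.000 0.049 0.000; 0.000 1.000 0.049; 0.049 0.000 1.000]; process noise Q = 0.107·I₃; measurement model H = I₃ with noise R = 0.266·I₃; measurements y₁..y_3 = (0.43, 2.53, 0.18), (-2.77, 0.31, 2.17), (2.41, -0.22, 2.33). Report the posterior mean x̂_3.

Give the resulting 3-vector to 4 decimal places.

after S1 (triangulate): (-1.8487, -0.6197, -0.0202)
after S2 (kf_track): (0.3217, 0.3757, 1.6572)

result = (0.3217, 0.3757, 1.6572)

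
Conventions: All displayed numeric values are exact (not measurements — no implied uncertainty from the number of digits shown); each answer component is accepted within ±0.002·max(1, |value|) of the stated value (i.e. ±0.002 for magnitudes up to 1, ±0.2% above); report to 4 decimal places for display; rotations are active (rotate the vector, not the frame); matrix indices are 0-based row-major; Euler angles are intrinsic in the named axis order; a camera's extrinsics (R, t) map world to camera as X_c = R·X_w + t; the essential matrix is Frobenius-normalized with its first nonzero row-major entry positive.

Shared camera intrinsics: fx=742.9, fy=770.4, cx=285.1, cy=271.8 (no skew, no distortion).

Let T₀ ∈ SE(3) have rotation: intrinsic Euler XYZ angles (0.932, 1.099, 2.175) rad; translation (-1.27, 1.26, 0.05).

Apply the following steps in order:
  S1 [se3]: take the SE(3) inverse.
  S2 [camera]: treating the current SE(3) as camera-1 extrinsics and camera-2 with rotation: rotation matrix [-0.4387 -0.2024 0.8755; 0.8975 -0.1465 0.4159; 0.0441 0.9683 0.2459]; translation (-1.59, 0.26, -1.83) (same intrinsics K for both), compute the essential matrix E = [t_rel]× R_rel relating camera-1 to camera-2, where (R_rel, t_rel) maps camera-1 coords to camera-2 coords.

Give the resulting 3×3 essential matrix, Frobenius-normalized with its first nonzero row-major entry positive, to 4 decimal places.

matrix = [0.0882 -0.3326 -0.3593; 0.0936 0.5503 0.1033; -0.3173 -0.2457 0.5189]

after S1 (invert_se3): R=[-0.2582 0.0844 0.9624; -0.3740 -0.9272 -0.0190; 0.8908 -0.3649 0.2710], t=(-0.4824, 0.6942, 1.5774)
after S2 (essential): [0.0882 -0.3326 -0.3593; 0.0936 0.5503 0.1033; -0.3173 -0.2457 0.5189]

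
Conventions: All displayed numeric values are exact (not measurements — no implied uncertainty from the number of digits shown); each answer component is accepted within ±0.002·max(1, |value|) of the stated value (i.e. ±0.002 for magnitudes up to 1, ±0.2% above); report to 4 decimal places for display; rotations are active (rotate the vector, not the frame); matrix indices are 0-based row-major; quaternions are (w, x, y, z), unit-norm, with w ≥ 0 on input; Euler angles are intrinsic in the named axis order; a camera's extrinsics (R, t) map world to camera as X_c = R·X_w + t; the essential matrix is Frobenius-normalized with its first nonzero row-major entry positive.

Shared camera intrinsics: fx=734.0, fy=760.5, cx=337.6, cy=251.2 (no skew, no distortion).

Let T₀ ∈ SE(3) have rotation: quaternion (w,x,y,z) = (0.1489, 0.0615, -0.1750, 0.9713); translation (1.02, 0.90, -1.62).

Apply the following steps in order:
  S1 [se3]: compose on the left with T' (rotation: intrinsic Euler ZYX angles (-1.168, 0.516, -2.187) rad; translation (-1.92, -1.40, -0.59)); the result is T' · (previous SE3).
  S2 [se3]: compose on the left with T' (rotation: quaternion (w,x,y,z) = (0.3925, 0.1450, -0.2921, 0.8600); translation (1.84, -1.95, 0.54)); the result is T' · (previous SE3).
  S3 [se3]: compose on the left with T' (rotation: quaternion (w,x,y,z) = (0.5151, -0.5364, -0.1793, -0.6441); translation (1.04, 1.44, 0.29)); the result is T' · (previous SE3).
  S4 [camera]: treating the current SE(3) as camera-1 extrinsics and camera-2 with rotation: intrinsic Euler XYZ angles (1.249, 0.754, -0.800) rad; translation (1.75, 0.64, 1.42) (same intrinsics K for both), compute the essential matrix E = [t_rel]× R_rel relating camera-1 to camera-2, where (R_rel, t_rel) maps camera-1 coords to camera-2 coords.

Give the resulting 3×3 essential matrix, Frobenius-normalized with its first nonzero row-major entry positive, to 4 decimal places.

matrix = [0.3022 0.1682 0.1289; 0.5740 0.1412 0.1482; 0.2706 -0.5827 -0.2822]

after S1 (compose_se3): R=[-0.3982 0.3052 0.8650; 0.8971 -0.0673 0.4367; 0.1915 0.9499 -0.2470], t=(-3.2280, -3.0299, -0.9178)
after S2 (compose_se3): R=[-0.4190 -0.1281 -0.8989; -0.8207 -0.3701 0.4353; -0.3884 0.9201 0.0499], t=(6.2214, -1.7109, -0.5504)
after S3 (compose_se3): R=[-0.9435 0.1355 0.3025; 0.2255 0.9312 0.2863; -0.2429 0.3383 -0.9091], t=(-0.0432, -1.2295, 6.0896)
after S4 (essential): [0.3022 0.1682 0.1289; 0.5740 0.1412 0.1482; 0.2706 -0.5827 -0.2822]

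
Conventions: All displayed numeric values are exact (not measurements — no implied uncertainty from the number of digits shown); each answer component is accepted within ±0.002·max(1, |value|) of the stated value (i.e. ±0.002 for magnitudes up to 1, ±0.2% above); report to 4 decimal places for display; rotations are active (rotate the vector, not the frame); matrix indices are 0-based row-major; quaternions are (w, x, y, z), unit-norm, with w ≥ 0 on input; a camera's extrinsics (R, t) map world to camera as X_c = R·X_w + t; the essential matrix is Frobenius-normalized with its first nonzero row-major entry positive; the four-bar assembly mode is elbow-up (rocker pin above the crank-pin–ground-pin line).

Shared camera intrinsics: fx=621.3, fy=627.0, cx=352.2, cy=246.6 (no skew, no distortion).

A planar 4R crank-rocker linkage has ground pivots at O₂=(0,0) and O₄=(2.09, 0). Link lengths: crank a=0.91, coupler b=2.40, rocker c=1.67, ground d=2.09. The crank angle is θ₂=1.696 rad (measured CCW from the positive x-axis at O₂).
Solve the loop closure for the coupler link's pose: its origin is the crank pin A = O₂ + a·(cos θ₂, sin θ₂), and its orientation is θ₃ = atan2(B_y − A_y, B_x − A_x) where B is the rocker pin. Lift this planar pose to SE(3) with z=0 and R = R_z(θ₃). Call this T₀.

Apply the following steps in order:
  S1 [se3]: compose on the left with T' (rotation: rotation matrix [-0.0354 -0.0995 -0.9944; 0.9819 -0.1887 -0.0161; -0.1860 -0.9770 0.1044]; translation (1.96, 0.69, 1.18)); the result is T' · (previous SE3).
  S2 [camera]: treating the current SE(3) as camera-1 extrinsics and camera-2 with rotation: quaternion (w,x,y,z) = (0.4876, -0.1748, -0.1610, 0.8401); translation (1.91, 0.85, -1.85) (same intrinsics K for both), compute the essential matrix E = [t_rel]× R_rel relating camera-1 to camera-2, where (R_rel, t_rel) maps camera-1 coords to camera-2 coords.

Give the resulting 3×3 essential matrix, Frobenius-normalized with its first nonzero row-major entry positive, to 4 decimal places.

matrix = [0.1742 -0.4234 -0.1227; -0.2200 0.0356 0.6237; 0.0914 -0.5279 0.2228]

source (fourbar_fk): coupler pose = R=[0.9478 -0.3190 0.0000; 0.3190 0.9478 0.0000; 0.0000 0.0000 1.0000], t=(-0.1136, 0.9029, 0.0000)
after S1 (compose_se3): R=[-0.0653 -0.0830 -0.9944; 0.8704 -0.4921 -0.0161; -0.4880 -0.8666 0.1044], t=(1.8742, 0.4081, 0.3190)
after S2 (essential): [0.1742 -0.4234 -0.1227; -0.2200 0.0356 0.6237; 0.0914 -0.5279 0.2228]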